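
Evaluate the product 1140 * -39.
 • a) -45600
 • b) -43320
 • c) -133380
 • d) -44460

1140 * -39 = -44460
d) -44460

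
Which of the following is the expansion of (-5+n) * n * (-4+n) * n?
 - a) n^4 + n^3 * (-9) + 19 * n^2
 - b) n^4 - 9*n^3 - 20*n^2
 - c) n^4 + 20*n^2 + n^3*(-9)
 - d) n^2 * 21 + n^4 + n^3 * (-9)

Expanding (-5+n) * n * (-4+n) * n:
= n^4 + 20*n^2 + n^3*(-9)
c) n^4 + 20*n^2 + n^3*(-9)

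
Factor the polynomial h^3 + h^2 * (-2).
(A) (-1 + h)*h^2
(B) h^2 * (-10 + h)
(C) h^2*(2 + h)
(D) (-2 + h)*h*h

We need to factor h^3 + h^2 * (-2).
The factored form is (-2 + h)*h*h.
D) (-2 + h)*h*h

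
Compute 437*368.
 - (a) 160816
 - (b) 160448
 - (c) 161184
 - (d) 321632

437 * 368 = 160816
a) 160816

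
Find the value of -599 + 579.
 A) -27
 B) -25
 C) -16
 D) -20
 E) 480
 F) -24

-599 + 579 = -20
D) -20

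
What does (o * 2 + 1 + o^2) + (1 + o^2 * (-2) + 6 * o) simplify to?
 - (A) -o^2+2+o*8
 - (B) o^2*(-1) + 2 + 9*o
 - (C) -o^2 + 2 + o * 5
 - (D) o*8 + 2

Adding the polynomials and combining like terms:
(o*2 + 1 + o^2) + (1 + o^2*(-2) + 6*o)
= -o^2+2+o*8
A) -o^2+2+o*8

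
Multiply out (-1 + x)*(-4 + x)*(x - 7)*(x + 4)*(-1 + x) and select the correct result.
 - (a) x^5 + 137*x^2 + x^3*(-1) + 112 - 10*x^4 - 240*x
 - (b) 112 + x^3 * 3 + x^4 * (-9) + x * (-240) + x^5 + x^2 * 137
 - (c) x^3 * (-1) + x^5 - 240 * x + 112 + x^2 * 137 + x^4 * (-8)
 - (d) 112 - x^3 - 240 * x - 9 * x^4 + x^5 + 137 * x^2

Expanding (-1 + x)*(-4 + x)*(x - 7)*(x + 4)*(-1 + x):
= 112 - x^3 - 240 * x - 9 * x^4 + x^5 + 137 * x^2
d) 112 - x^3 - 240 * x - 9 * x^4 + x^5 + 137 * x^2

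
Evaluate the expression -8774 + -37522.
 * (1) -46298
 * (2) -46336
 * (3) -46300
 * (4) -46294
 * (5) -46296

-8774 + -37522 = -46296
5) -46296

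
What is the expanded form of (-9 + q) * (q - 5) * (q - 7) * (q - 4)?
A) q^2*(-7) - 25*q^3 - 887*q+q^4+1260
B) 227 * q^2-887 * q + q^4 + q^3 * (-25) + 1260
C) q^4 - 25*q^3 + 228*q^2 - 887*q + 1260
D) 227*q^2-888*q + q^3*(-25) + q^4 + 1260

Expanding (-9 + q) * (q - 5) * (q - 7) * (q - 4):
= 227 * q^2-887 * q + q^4 + q^3 * (-25) + 1260
B) 227 * q^2-887 * q + q^4 + q^3 * (-25) + 1260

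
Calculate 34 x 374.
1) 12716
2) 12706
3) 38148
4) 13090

34 * 374 = 12716
1) 12716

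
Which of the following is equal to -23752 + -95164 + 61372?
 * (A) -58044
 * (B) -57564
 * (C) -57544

First: -23752 + -95164 = -118916
Then: -118916 + 61372 = -57544
C) -57544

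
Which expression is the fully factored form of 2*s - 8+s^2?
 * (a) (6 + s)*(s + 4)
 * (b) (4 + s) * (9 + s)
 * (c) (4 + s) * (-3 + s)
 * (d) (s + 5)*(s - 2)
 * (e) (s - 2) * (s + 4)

We need to factor 2*s - 8+s^2.
The factored form is (s - 2) * (s + 4).
e) (s - 2) * (s + 4)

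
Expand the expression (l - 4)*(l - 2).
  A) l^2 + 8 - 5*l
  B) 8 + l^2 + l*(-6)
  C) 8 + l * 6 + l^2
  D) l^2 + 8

Expanding (l - 4)*(l - 2):
= 8 + l^2 + l*(-6)
B) 8 + l^2 + l*(-6)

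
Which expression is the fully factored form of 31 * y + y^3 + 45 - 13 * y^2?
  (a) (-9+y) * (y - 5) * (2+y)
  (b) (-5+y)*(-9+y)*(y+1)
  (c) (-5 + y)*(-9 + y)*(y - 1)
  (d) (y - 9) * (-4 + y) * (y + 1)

We need to factor 31 * y + y^3 + 45 - 13 * y^2.
The factored form is (-5+y)*(-9+y)*(y+1).
b) (-5+y)*(-9+y)*(y+1)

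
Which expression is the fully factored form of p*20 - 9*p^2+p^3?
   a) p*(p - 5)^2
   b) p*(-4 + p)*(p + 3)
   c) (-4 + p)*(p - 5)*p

We need to factor p*20 - 9*p^2+p^3.
The factored form is (-4 + p)*(p - 5)*p.
c) (-4 + p)*(p - 5)*p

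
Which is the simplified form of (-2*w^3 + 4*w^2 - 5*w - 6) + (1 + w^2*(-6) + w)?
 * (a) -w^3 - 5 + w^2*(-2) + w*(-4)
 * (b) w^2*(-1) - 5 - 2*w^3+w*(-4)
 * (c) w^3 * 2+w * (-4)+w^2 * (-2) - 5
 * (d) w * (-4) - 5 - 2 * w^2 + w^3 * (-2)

Adding the polynomials and combining like terms:
(-2*w^3 + 4*w^2 - 5*w - 6) + (1 + w^2*(-6) + w)
= w * (-4) - 5 - 2 * w^2 + w^3 * (-2)
d) w * (-4) - 5 - 2 * w^2 + w^3 * (-2)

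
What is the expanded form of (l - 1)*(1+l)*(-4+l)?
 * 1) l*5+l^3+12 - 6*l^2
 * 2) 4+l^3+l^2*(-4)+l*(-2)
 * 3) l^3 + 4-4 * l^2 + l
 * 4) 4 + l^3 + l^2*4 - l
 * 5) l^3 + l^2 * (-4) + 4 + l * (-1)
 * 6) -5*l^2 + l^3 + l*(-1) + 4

Expanding (l - 1)*(1+l)*(-4+l):
= l^3 + l^2 * (-4) + 4 + l * (-1)
5) l^3 + l^2 * (-4) + 4 + l * (-1)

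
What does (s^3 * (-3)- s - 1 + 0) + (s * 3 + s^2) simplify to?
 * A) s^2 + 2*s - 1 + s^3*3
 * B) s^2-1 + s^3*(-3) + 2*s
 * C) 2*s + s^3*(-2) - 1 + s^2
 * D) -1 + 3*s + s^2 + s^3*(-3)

Adding the polynomials and combining like terms:
(s^3*(-3) - s - 1 + 0) + (s*3 + s^2)
= s^2-1 + s^3*(-3) + 2*s
B) s^2-1 + s^3*(-3) + 2*s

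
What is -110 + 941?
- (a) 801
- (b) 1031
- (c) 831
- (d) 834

-110 + 941 = 831
c) 831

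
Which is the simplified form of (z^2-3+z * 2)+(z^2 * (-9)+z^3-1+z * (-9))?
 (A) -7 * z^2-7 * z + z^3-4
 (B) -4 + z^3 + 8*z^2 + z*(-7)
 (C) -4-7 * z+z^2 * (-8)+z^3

Adding the polynomials and combining like terms:
(z^2 - 3 + z*2) + (z^2*(-9) + z^3 - 1 + z*(-9))
= -4-7 * z+z^2 * (-8)+z^3
C) -4-7 * z+z^2 * (-8)+z^3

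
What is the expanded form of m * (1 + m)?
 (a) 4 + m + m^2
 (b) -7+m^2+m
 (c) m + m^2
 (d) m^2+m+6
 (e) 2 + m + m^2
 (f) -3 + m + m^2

Expanding m * (1 + m):
= m + m^2
c) m + m^2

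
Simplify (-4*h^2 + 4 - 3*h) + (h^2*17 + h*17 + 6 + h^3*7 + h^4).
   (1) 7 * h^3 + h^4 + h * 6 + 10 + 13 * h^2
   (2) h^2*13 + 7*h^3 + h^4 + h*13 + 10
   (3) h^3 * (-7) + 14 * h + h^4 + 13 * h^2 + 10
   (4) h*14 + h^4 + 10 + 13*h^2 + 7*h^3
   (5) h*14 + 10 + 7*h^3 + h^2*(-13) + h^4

Adding the polynomials and combining like terms:
(-4*h^2 + 4 - 3*h) + (h^2*17 + h*17 + 6 + h^3*7 + h^4)
= h*14 + h^4 + 10 + 13*h^2 + 7*h^3
4) h*14 + h^4 + 10 + 13*h^2 + 7*h^3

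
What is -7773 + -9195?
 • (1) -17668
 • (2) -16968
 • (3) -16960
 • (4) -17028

-7773 + -9195 = -16968
2) -16968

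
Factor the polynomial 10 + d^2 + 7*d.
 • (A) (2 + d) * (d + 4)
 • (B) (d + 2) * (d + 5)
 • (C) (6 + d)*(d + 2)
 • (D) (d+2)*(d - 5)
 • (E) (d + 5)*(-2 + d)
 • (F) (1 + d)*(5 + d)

We need to factor 10 + d^2 + 7*d.
The factored form is (d + 2) * (d + 5).
B) (d + 2) * (d + 5)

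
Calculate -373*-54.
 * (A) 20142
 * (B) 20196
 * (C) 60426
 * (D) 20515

-373 * -54 = 20142
A) 20142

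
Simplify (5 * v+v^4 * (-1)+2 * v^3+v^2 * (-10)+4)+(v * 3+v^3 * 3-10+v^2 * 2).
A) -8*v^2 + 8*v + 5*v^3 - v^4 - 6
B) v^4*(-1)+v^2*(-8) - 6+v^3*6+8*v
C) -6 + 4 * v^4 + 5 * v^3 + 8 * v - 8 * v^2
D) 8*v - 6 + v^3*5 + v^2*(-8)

Adding the polynomials and combining like terms:
(5*v + v^4*(-1) + 2*v^3 + v^2*(-10) + 4) + (v*3 + v^3*3 - 10 + v^2*2)
= -8*v^2 + 8*v + 5*v^3 - v^4 - 6
A) -8*v^2 + 8*v + 5*v^3 - v^4 - 6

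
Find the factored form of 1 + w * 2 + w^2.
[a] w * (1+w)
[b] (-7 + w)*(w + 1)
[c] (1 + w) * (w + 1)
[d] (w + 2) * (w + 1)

We need to factor 1 + w * 2 + w^2.
The factored form is (1 + w) * (w + 1).
c) (1 + w) * (w + 1)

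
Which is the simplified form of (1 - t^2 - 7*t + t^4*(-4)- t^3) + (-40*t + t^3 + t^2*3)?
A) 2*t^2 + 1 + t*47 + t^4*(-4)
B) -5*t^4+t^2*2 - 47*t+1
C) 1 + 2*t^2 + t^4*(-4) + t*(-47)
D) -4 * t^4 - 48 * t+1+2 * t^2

Adding the polynomials and combining like terms:
(1 - t^2 - 7*t + t^4*(-4) - t^3) + (-40*t + t^3 + t^2*3)
= 1 + 2*t^2 + t^4*(-4) + t*(-47)
C) 1 + 2*t^2 + t^4*(-4) + t*(-47)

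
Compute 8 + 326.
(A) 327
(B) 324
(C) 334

8 + 326 = 334
C) 334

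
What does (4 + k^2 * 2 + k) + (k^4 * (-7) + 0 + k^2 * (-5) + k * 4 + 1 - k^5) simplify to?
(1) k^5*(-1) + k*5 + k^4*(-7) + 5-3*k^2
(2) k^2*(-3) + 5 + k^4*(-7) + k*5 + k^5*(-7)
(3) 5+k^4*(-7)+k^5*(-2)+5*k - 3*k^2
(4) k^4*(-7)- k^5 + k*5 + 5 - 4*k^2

Adding the polynomials and combining like terms:
(4 + k^2*2 + k) + (k^4*(-7) + 0 + k^2*(-5) + k*4 + 1 - k^5)
= k^5*(-1) + k*5 + k^4*(-7) + 5-3*k^2
1) k^5*(-1) + k*5 + k^4*(-7) + 5-3*k^2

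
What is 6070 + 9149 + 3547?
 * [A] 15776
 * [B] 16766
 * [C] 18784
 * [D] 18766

First: 6070 + 9149 = 15219
Then: 15219 + 3547 = 18766
D) 18766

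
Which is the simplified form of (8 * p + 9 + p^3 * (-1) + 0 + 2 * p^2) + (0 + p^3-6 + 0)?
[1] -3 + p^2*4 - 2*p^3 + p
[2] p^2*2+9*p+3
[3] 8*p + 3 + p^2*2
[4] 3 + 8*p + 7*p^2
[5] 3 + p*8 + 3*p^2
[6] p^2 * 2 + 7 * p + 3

Adding the polynomials and combining like terms:
(8*p + 9 + p^3*(-1) + 0 + 2*p^2) + (0 + p^3 - 6 + 0)
= 8*p + 3 + p^2*2
3) 8*p + 3 + p^2*2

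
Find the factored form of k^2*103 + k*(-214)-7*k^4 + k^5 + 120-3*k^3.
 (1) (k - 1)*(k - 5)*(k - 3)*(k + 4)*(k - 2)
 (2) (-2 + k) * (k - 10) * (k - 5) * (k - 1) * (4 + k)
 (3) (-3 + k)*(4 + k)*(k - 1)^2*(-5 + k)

We need to factor k^2*103 + k*(-214)-7*k^4 + k^5 + 120-3*k^3.
The factored form is (k - 1)*(k - 5)*(k - 3)*(k + 4)*(k - 2).
1) (k - 1)*(k - 5)*(k - 3)*(k + 4)*(k - 2)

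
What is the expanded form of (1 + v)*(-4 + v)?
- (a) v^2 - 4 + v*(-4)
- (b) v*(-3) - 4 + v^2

Expanding (1 + v)*(-4 + v):
= v*(-3) - 4 + v^2
b) v*(-3) - 4 + v^2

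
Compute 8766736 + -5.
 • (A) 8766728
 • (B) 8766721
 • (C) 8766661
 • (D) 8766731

8766736 + -5 = 8766731
D) 8766731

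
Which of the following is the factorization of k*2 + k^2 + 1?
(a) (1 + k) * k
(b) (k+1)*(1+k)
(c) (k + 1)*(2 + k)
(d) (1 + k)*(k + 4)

We need to factor k*2 + k^2 + 1.
The factored form is (k+1)*(1+k).
b) (k+1)*(1+k)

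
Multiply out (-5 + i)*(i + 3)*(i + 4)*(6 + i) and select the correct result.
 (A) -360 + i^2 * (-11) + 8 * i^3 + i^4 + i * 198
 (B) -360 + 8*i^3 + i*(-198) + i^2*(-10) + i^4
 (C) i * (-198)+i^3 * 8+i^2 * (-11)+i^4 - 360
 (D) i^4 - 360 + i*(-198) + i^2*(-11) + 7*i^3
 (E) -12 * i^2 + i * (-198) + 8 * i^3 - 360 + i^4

Expanding (-5 + i)*(i + 3)*(i + 4)*(6 + i):
= i * (-198)+i^3 * 8+i^2 * (-11)+i^4 - 360
C) i * (-198)+i^3 * 8+i^2 * (-11)+i^4 - 360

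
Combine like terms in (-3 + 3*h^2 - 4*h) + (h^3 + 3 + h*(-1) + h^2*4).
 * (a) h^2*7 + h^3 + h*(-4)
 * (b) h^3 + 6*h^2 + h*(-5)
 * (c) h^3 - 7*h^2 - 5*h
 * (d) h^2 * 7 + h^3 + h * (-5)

Adding the polynomials and combining like terms:
(-3 + 3*h^2 - 4*h) + (h^3 + 3 + h*(-1) + h^2*4)
= h^2 * 7 + h^3 + h * (-5)
d) h^2 * 7 + h^3 + h * (-5)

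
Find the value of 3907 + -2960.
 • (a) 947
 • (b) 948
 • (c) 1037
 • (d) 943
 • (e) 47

3907 + -2960 = 947
a) 947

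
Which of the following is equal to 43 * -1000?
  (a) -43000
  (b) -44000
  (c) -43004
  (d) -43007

43 * -1000 = -43000
a) -43000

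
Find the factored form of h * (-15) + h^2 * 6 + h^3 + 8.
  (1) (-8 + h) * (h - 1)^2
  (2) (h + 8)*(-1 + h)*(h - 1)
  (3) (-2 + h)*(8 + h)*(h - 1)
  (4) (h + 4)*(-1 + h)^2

We need to factor h * (-15) + h^2 * 6 + h^3 + 8.
The factored form is (h + 8)*(-1 + h)*(h - 1).
2) (h + 8)*(-1 + h)*(h - 1)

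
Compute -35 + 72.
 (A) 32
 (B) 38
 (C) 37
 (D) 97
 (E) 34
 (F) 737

-35 + 72 = 37
C) 37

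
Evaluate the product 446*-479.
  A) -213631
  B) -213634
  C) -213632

446 * -479 = -213634
B) -213634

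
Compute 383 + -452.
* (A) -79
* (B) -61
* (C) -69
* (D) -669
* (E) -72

383 + -452 = -69
C) -69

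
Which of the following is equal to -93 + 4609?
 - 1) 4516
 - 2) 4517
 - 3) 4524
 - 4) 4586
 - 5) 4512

-93 + 4609 = 4516
1) 4516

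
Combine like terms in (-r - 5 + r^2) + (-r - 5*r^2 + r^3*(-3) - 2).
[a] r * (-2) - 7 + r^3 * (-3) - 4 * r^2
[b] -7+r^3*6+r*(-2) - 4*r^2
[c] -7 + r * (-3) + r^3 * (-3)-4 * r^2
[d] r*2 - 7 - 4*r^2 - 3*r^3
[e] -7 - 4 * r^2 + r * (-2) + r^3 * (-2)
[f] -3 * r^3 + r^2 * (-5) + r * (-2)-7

Adding the polynomials and combining like terms:
(-r - 5 + r^2) + (-r - 5*r^2 + r^3*(-3) - 2)
= r * (-2) - 7 + r^3 * (-3) - 4 * r^2
a) r * (-2) - 7 + r^3 * (-3) - 4 * r^2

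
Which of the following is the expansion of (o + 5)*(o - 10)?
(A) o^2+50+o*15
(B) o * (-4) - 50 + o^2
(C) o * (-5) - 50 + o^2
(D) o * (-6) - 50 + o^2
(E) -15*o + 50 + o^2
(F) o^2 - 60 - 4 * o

Expanding (o + 5)*(o - 10):
= o * (-5) - 50 + o^2
C) o * (-5) - 50 + o^2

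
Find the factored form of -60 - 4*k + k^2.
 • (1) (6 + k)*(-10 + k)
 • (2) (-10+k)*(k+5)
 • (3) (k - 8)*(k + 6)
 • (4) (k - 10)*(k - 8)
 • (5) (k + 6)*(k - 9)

We need to factor -60 - 4*k + k^2.
The factored form is (6 + k)*(-10 + k).
1) (6 + k)*(-10 + k)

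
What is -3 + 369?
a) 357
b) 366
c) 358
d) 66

-3 + 369 = 366
b) 366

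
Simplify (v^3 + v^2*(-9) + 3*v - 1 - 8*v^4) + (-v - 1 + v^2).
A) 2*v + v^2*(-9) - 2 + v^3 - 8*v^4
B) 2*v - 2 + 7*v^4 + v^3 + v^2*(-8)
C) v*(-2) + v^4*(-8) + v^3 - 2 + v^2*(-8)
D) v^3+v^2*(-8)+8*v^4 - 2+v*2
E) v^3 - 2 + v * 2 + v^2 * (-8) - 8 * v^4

Adding the polynomials and combining like terms:
(v^3 + v^2*(-9) + 3*v - 1 - 8*v^4) + (-v - 1 + v^2)
= v^3 - 2 + v * 2 + v^2 * (-8) - 8 * v^4
E) v^3 - 2 + v * 2 + v^2 * (-8) - 8 * v^4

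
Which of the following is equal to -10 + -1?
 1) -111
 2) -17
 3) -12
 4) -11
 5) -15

-10 + -1 = -11
4) -11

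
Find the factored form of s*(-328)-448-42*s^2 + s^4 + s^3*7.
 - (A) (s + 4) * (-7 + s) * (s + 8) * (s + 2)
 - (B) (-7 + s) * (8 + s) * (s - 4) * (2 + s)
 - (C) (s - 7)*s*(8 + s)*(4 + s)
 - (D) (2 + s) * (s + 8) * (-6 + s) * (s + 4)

We need to factor s*(-328)-448-42*s^2 + s^4 + s^3*7.
The factored form is (s + 4) * (-7 + s) * (s + 8) * (s + 2).
A) (s + 4) * (-7 + s) * (s + 8) * (s + 2)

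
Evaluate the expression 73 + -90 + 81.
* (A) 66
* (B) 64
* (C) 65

First: 73 + -90 = -17
Then: -17 + 81 = 64
B) 64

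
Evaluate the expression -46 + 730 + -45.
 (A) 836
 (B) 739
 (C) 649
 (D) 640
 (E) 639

First: -46 + 730 = 684
Then: 684 + -45 = 639
E) 639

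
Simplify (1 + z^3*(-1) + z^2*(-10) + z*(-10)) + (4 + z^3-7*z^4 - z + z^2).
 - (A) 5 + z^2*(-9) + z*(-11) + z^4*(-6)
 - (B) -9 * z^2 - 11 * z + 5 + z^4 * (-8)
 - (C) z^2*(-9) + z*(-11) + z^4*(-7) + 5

Adding the polynomials and combining like terms:
(1 + z^3*(-1) + z^2*(-10) + z*(-10)) + (4 + z^3 - 7*z^4 - z + z^2)
= z^2*(-9) + z*(-11) + z^4*(-7) + 5
C) z^2*(-9) + z*(-11) + z^4*(-7) + 5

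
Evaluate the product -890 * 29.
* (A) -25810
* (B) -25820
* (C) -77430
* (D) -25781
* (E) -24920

-890 * 29 = -25810
A) -25810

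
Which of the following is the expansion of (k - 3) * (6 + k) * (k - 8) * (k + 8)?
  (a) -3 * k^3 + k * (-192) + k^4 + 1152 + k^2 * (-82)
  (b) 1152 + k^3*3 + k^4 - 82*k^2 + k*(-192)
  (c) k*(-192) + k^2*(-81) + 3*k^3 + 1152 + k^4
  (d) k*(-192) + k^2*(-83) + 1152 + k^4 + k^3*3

Expanding (k - 3) * (6 + k) * (k - 8) * (k + 8):
= 1152 + k^3*3 + k^4 - 82*k^2 + k*(-192)
b) 1152 + k^3*3 + k^4 - 82*k^2 + k*(-192)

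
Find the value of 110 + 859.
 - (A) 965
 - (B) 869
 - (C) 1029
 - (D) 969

110 + 859 = 969
D) 969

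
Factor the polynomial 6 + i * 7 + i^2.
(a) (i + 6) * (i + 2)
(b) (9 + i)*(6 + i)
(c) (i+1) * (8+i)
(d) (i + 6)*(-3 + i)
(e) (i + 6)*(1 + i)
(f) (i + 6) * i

We need to factor 6 + i * 7 + i^2.
The factored form is (i + 6)*(1 + i).
e) (i + 6)*(1 + i)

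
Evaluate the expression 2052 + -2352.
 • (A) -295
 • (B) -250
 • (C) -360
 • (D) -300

2052 + -2352 = -300
D) -300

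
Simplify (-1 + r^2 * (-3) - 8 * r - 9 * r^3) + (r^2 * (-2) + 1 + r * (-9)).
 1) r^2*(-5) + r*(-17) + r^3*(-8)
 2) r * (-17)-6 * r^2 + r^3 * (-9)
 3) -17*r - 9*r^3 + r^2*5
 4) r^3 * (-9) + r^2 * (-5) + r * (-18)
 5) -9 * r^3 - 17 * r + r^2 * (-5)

Adding the polynomials and combining like terms:
(-1 + r^2*(-3) - 8*r - 9*r^3) + (r^2*(-2) + 1 + r*(-9))
= -9 * r^3 - 17 * r + r^2 * (-5)
5) -9 * r^3 - 17 * r + r^2 * (-5)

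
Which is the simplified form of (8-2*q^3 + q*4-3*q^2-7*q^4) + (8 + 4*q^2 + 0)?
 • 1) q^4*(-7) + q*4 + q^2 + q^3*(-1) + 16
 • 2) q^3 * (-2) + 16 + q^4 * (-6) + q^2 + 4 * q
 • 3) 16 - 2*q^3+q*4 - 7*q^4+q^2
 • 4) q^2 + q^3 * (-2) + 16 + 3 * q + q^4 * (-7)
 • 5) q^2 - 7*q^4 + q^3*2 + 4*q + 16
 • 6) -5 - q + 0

Adding the polynomials and combining like terms:
(8 - 2*q^3 + q*4 - 3*q^2 - 7*q^4) + (8 + 4*q^2 + 0)
= 16 - 2*q^3+q*4 - 7*q^4+q^2
3) 16 - 2*q^3+q*4 - 7*q^4+q^2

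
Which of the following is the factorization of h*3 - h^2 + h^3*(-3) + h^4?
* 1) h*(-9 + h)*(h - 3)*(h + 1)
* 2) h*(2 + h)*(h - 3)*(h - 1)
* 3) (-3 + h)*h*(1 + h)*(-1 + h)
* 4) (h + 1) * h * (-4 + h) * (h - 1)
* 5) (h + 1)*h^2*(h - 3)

We need to factor h*3 - h^2 + h^3*(-3) + h^4.
The factored form is (-3 + h)*h*(1 + h)*(-1 + h).
3) (-3 + h)*h*(1 + h)*(-1 + h)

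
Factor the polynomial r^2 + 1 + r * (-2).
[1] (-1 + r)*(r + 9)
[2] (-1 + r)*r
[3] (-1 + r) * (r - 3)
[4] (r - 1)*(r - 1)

We need to factor r^2 + 1 + r * (-2).
The factored form is (r - 1)*(r - 1).
4) (r - 1)*(r - 1)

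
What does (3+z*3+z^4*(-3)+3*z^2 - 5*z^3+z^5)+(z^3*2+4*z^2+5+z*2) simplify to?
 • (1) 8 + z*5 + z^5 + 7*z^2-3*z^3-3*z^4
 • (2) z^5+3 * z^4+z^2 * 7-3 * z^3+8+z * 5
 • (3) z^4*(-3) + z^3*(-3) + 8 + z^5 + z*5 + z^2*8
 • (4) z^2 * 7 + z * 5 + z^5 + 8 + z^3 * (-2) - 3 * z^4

Adding the polynomials and combining like terms:
(3 + z*3 + z^4*(-3) + 3*z^2 - 5*z^3 + z^5) + (z^3*2 + 4*z^2 + 5 + z*2)
= 8 + z*5 + z^5 + 7*z^2-3*z^3-3*z^4
1) 8 + z*5 + z^5 + 7*z^2-3*z^3-3*z^4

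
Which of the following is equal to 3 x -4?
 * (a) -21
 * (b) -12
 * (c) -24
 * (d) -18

3 * -4 = -12
b) -12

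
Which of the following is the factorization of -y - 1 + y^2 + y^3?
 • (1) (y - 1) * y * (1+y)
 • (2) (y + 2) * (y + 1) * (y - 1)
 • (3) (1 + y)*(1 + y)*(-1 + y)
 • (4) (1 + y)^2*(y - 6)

We need to factor -y - 1 + y^2 + y^3.
The factored form is (1 + y)*(1 + y)*(-1 + y).
3) (1 + y)*(1 + y)*(-1 + y)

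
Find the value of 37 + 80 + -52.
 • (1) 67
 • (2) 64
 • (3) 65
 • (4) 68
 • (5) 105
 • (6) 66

First: 37 + 80 = 117
Then: 117 + -52 = 65
3) 65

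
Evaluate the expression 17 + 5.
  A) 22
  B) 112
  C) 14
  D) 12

17 + 5 = 22
A) 22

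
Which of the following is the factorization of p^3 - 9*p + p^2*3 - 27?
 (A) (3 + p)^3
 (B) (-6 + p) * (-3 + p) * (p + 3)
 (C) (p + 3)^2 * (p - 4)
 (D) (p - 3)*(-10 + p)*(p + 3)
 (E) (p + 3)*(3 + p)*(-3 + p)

We need to factor p^3 - 9*p + p^2*3 - 27.
The factored form is (p + 3)*(3 + p)*(-3 + p).
E) (p + 3)*(3 + p)*(-3 + p)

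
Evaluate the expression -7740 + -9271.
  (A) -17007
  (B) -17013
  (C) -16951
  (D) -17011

-7740 + -9271 = -17011
D) -17011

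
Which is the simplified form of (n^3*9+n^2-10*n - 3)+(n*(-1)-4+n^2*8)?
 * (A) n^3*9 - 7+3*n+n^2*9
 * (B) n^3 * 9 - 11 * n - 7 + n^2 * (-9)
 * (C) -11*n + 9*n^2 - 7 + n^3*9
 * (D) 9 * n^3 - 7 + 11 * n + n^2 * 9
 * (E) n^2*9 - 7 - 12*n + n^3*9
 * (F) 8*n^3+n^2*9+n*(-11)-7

Adding the polynomials and combining like terms:
(n^3*9 + n^2 - 10*n - 3) + (n*(-1) - 4 + n^2*8)
= -11*n + 9*n^2 - 7 + n^3*9
C) -11*n + 9*n^2 - 7 + n^3*9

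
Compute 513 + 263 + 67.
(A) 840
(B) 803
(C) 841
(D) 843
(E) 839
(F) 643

First: 513 + 263 = 776
Then: 776 + 67 = 843
D) 843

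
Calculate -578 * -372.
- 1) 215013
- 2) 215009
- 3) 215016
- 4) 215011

-578 * -372 = 215016
3) 215016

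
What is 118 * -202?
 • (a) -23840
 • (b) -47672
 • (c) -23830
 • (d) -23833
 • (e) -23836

118 * -202 = -23836
e) -23836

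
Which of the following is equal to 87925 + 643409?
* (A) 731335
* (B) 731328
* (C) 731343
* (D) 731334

87925 + 643409 = 731334
D) 731334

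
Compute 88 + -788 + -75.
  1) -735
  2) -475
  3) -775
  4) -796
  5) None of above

First: 88 + -788 = -700
Then: -700 + -75 = -775
3) -775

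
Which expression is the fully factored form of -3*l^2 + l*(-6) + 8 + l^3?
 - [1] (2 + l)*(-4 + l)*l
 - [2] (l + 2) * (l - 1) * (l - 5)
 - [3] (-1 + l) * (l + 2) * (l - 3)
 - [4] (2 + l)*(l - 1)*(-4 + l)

We need to factor -3*l^2 + l*(-6) + 8 + l^3.
The factored form is (2 + l)*(l - 1)*(-4 + l).
4) (2 + l)*(l - 1)*(-4 + l)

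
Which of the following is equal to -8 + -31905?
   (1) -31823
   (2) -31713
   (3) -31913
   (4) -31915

-8 + -31905 = -31913
3) -31913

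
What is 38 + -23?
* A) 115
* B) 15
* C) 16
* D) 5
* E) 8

38 + -23 = 15
B) 15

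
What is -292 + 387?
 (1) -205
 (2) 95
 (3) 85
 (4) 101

-292 + 387 = 95
2) 95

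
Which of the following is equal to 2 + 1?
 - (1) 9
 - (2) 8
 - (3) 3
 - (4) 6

2 + 1 = 3
3) 3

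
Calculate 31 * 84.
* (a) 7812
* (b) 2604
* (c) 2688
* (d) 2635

31 * 84 = 2604
b) 2604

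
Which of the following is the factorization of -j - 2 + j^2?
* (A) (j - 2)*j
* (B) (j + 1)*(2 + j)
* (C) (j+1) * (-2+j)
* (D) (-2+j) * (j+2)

We need to factor -j - 2 + j^2.
The factored form is (j+1) * (-2+j).
C) (j+1) * (-2+j)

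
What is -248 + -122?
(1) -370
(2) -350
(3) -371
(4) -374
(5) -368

-248 + -122 = -370
1) -370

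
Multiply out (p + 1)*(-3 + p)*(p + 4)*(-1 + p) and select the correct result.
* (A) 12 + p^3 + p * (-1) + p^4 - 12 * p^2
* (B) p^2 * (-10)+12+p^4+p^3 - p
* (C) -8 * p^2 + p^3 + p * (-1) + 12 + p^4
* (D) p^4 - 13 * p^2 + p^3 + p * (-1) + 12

Expanding (p + 1)*(-3 + p)*(p + 4)*(-1 + p):
= p^4 - 13 * p^2 + p^3 + p * (-1) + 12
D) p^4 - 13 * p^2 + p^3 + p * (-1) + 12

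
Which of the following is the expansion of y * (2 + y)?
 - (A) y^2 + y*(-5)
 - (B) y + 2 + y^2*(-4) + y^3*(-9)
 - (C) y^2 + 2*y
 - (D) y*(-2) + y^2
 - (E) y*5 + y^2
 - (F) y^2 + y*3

Expanding y * (2 + y):
= y^2 + 2*y
C) y^2 + 2*y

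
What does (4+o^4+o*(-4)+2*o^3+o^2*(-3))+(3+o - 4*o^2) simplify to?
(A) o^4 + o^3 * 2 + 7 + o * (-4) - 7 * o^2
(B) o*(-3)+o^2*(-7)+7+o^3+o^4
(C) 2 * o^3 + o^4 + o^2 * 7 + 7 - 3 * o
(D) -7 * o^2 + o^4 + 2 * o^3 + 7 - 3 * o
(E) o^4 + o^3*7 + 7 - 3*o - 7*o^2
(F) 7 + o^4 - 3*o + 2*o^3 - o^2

Adding the polynomials and combining like terms:
(4 + o^4 + o*(-4) + 2*o^3 + o^2*(-3)) + (3 + o - 4*o^2)
= -7 * o^2 + o^4 + 2 * o^3 + 7 - 3 * o
D) -7 * o^2 + o^4 + 2 * o^3 + 7 - 3 * o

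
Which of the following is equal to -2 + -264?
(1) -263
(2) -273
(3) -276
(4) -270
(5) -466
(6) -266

-2 + -264 = -266
6) -266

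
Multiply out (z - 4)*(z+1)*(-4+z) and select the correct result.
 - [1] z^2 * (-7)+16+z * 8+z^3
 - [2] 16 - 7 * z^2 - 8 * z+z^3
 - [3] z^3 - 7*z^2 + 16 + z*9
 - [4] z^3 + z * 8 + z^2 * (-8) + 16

Expanding (z - 4)*(z+1)*(-4+z):
= z^2 * (-7)+16+z * 8+z^3
1) z^2 * (-7)+16+z * 8+z^3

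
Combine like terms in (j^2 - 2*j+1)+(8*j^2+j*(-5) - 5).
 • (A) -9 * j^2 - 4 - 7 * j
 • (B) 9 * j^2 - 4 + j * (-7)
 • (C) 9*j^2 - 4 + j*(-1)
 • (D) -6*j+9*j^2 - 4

Adding the polynomials and combining like terms:
(j^2 - 2*j + 1) + (8*j^2 + j*(-5) - 5)
= 9 * j^2 - 4 + j * (-7)
B) 9 * j^2 - 4 + j * (-7)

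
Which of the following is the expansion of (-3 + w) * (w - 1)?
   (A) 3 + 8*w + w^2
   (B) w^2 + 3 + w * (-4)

Expanding (-3 + w) * (w - 1):
= w^2 + 3 + w * (-4)
B) w^2 + 3 + w * (-4)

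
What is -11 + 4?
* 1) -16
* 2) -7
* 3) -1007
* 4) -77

-11 + 4 = -7
2) -7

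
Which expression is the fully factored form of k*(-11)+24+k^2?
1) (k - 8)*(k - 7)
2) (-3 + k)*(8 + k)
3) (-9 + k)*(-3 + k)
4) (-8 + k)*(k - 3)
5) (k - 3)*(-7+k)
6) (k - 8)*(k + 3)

We need to factor k*(-11)+24+k^2.
The factored form is (-8 + k)*(k - 3).
4) (-8 + k)*(k - 3)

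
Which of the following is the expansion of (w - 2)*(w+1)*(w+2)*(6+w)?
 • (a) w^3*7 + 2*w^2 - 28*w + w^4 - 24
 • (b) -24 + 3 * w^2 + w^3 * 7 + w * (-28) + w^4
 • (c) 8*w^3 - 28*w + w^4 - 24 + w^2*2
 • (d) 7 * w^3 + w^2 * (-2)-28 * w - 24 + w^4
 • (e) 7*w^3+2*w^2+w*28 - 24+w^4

Expanding (w - 2)*(w+1)*(w+2)*(6+w):
= w^3*7 + 2*w^2 - 28*w + w^4 - 24
a) w^3*7 + 2*w^2 - 28*w + w^4 - 24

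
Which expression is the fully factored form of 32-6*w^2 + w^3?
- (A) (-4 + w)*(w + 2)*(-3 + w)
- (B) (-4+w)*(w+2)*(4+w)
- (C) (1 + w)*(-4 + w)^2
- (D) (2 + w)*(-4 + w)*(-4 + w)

We need to factor 32-6*w^2 + w^3.
The factored form is (2 + w)*(-4 + w)*(-4 + w).
D) (2 + w)*(-4 + w)*(-4 + w)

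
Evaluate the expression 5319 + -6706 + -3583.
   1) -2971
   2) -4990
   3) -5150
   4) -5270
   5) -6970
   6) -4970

First: 5319 + -6706 = -1387
Then: -1387 + -3583 = -4970
6) -4970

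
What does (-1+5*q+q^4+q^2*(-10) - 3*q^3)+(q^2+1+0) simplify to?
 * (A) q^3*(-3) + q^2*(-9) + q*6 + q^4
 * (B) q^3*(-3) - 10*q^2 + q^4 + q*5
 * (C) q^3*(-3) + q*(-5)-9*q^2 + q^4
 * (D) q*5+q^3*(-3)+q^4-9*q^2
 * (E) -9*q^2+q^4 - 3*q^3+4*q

Adding the polynomials and combining like terms:
(-1 + 5*q + q^4 + q^2*(-10) - 3*q^3) + (q^2 + 1 + 0)
= q*5+q^3*(-3)+q^4-9*q^2
D) q*5+q^3*(-3)+q^4-9*q^2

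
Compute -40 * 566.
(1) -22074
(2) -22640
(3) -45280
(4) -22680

-40 * 566 = -22640
2) -22640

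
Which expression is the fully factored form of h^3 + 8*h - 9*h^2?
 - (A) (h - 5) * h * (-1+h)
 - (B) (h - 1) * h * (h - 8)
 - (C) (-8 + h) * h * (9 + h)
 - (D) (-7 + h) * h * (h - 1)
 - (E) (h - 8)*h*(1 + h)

We need to factor h^3 + 8*h - 9*h^2.
The factored form is (h - 1) * h * (h - 8).
B) (h - 1) * h * (h - 8)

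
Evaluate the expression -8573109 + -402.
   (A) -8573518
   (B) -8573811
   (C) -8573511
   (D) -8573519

-8573109 + -402 = -8573511
C) -8573511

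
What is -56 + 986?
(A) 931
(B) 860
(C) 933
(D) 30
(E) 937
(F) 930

-56 + 986 = 930
F) 930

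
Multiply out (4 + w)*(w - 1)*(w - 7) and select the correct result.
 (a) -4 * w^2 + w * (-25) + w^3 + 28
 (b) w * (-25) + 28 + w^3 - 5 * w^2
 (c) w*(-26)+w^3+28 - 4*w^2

Expanding (4 + w)*(w - 1)*(w - 7):
= -4 * w^2 + w * (-25) + w^3 + 28
a) -4 * w^2 + w * (-25) + w^3 + 28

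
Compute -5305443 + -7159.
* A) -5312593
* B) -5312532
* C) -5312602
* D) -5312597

-5305443 + -7159 = -5312602
C) -5312602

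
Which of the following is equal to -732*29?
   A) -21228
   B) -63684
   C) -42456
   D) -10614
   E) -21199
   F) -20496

-732 * 29 = -21228
A) -21228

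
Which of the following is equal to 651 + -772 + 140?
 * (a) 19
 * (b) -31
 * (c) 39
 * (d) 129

First: 651 + -772 = -121
Then: -121 + 140 = 19
a) 19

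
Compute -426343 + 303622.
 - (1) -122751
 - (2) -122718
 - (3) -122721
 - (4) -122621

-426343 + 303622 = -122721
3) -122721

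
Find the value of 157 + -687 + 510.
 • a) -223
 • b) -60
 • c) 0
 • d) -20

First: 157 + -687 = -530
Then: -530 + 510 = -20
d) -20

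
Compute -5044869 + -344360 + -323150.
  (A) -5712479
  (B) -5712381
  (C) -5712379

First: -5044869 + -344360 = -5389229
Then: -5389229 + -323150 = -5712379
C) -5712379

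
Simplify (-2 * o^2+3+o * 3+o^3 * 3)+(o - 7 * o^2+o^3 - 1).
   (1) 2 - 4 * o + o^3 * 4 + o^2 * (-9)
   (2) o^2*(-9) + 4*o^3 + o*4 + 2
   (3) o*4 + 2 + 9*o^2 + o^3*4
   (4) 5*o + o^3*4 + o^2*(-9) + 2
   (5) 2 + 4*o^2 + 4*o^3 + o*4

Adding the polynomials and combining like terms:
(-2*o^2 + 3 + o*3 + o^3*3) + (o - 7*o^2 + o^3 - 1)
= o^2*(-9) + 4*o^3 + o*4 + 2
2) o^2*(-9) + 4*o^3 + o*4 + 2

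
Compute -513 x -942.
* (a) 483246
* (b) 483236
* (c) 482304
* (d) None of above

-513 * -942 = 483246
a) 483246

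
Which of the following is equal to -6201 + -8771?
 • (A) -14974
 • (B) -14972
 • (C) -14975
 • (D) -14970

-6201 + -8771 = -14972
B) -14972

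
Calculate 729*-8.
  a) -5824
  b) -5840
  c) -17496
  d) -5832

729 * -8 = -5832
d) -5832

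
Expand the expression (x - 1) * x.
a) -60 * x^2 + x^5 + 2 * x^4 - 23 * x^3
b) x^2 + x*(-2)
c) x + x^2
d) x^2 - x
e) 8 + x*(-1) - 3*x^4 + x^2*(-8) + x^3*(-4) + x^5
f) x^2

Expanding (x - 1) * x:
= x^2 - x
d) x^2 - x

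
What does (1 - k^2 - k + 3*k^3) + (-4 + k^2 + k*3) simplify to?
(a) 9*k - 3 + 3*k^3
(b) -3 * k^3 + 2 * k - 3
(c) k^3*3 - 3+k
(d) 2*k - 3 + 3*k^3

Adding the polynomials and combining like terms:
(1 - k^2 - k + 3*k^3) + (-4 + k^2 + k*3)
= 2*k - 3 + 3*k^3
d) 2*k - 3 + 3*k^3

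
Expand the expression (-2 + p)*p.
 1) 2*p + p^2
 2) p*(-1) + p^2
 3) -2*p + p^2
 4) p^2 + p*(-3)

Expanding (-2 + p)*p:
= -2*p + p^2
3) -2*p + p^2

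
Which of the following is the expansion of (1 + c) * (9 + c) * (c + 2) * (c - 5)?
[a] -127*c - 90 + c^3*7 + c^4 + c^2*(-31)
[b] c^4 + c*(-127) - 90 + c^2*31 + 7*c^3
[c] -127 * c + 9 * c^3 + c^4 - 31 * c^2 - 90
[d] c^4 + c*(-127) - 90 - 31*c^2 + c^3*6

Expanding (1 + c) * (9 + c) * (c + 2) * (c - 5):
= -127*c - 90 + c^3*7 + c^4 + c^2*(-31)
a) -127*c - 90 + c^3*7 + c^4 + c^2*(-31)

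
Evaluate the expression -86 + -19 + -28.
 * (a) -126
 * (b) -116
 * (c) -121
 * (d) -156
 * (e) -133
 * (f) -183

First: -86 + -19 = -105
Then: -105 + -28 = -133
e) -133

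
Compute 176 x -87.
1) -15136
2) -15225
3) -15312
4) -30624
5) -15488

176 * -87 = -15312
3) -15312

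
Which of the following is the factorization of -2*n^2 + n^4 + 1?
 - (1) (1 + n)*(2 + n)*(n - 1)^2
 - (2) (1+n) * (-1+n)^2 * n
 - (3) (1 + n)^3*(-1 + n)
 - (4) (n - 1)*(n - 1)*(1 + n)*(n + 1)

We need to factor -2*n^2 + n^4 + 1.
The factored form is (n - 1)*(n - 1)*(1 + n)*(n + 1).
4) (n - 1)*(n - 1)*(1 + n)*(n + 1)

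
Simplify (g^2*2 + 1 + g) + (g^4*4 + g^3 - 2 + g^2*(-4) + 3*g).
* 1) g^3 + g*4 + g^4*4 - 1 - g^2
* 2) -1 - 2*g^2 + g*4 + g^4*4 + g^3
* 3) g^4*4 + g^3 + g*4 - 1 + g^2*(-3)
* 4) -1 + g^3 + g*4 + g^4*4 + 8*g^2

Adding the polynomials and combining like terms:
(g^2*2 + 1 + g) + (g^4*4 + g^3 - 2 + g^2*(-4) + 3*g)
= -1 - 2*g^2 + g*4 + g^4*4 + g^3
2) -1 - 2*g^2 + g*4 + g^4*4 + g^3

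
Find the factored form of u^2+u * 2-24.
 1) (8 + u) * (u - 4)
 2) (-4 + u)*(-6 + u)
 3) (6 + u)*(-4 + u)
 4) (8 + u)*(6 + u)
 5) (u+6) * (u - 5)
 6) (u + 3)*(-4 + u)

We need to factor u^2+u * 2-24.
The factored form is (6 + u)*(-4 + u).
3) (6 + u)*(-4 + u)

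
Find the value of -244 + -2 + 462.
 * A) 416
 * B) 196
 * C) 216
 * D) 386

First: -244 + -2 = -246
Then: -246 + 462 = 216
C) 216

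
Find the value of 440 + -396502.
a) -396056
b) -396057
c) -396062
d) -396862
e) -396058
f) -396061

440 + -396502 = -396062
c) -396062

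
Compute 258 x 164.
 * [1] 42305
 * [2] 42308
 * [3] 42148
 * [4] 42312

258 * 164 = 42312
4) 42312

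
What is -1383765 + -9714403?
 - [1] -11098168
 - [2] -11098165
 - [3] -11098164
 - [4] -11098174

-1383765 + -9714403 = -11098168
1) -11098168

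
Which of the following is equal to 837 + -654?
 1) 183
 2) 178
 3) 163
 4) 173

837 + -654 = 183
1) 183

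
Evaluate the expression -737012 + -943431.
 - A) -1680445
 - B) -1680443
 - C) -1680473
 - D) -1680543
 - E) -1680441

-737012 + -943431 = -1680443
B) -1680443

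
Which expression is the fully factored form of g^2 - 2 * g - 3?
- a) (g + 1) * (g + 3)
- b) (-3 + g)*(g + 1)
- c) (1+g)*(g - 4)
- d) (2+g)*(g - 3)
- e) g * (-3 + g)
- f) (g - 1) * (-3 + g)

We need to factor g^2 - 2 * g - 3.
The factored form is (-3 + g)*(g + 1).
b) (-3 + g)*(g + 1)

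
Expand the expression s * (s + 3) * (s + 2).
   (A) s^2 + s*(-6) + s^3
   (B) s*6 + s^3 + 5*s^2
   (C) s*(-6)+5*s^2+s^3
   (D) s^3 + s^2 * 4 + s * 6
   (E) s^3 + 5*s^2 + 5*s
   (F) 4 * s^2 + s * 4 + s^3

Expanding s * (s + 3) * (s + 2):
= s*6 + s^3 + 5*s^2
B) s*6 + s^3 + 5*s^2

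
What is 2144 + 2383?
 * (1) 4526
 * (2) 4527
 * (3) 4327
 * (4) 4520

2144 + 2383 = 4527
2) 4527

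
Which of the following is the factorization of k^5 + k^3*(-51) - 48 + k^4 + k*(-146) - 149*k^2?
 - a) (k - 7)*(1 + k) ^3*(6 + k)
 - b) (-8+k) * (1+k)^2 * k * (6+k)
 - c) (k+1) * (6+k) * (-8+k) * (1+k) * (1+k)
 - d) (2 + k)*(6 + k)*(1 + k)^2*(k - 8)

We need to factor k^5 + k^3*(-51) - 48 + k^4 + k*(-146) - 149*k^2.
The factored form is (k+1) * (6+k) * (-8+k) * (1+k) * (1+k).
c) (k+1) * (6+k) * (-8+k) * (1+k) * (1+k)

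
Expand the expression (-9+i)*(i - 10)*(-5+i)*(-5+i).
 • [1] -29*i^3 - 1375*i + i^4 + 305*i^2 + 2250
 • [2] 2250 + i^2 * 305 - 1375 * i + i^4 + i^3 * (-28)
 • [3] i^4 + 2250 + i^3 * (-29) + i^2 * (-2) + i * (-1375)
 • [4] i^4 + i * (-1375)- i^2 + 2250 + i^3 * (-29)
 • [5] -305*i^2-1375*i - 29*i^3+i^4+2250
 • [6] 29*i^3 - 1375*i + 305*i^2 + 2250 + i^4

Expanding (-9+i)*(i - 10)*(-5+i)*(-5+i):
= -29*i^3 - 1375*i + i^4 + 305*i^2 + 2250
1) -29*i^3 - 1375*i + i^4 + 305*i^2 + 2250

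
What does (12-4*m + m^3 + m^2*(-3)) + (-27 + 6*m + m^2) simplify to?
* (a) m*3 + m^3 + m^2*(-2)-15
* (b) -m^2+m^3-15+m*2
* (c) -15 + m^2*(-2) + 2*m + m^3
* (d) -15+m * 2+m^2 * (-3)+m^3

Adding the polynomials and combining like terms:
(12 - 4*m + m^3 + m^2*(-3)) + (-27 + 6*m + m^2)
= -15 + m^2*(-2) + 2*m + m^3
c) -15 + m^2*(-2) + 2*m + m^3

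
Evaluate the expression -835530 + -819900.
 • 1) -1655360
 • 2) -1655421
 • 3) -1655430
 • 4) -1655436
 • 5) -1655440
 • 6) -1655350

-835530 + -819900 = -1655430
3) -1655430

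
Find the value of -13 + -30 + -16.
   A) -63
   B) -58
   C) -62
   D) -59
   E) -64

First: -13 + -30 = -43
Then: -43 + -16 = -59
D) -59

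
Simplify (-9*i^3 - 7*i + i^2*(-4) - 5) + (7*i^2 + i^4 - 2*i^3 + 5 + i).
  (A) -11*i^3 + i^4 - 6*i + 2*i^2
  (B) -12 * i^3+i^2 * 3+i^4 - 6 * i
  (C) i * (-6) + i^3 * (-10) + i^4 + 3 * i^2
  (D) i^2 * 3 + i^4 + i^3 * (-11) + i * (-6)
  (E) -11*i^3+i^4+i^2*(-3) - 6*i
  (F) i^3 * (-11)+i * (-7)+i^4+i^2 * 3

Adding the polynomials and combining like terms:
(-9*i^3 - 7*i + i^2*(-4) - 5) + (7*i^2 + i^4 - 2*i^3 + 5 + i)
= i^2 * 3 + i^4 + i^3 * (-11) + i * (-6)
D) i^2 * 3 + i^4 + i^3 * (-11) + i * (-6)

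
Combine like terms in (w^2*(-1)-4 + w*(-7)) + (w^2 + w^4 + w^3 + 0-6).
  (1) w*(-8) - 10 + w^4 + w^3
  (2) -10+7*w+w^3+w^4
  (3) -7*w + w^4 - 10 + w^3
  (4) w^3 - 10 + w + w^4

Adding the polynomials and combining like terms:
(w^2*(-1) - 4 + w*(-7)) + (w^2 + w^4 + w^3 + 0 - 6)
= -7*w + w^4 - 10 + w^3
3) -7*w + w^4 - 10 + w^3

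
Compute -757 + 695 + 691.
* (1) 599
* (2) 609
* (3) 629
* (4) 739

First: -757 + 695 = -62
Then: -62 + 691 = 629
3) 629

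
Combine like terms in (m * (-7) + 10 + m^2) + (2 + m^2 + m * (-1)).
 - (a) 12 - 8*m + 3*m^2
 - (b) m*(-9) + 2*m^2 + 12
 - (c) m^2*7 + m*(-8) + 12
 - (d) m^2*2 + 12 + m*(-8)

Adding the polynomials and combining like terms:
(m*(-7) + 10 + m^2) + (2 + m^2 + m*(-1))
= m^2*2 + 12 + m*(-8)
d) m^2*2 + 12 + m*(-8)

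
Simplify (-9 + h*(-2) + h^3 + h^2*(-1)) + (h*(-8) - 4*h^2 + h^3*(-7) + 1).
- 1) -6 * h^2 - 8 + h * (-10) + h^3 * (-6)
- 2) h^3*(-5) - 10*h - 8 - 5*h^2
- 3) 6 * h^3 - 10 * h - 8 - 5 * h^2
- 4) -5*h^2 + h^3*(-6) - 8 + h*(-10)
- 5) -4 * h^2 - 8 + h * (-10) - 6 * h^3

Adding the polynomials and combining like terms:
(-9 + h*(-2) + h^3 + h^2*(-1)) + (h*(-8) - 4*h^2 + h^3*(-7) + 1)
= -5*h^2 + h^3*(-6) - 8 + h*(-10)
4) -5*h^2 + h^3*(-6) - 8 + h*(-10)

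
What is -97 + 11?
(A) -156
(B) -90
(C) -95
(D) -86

-97 + 11 = -86
D) -86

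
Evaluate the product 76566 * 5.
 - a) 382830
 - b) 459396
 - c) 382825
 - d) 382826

76566 * 5 = 382830
a) 382830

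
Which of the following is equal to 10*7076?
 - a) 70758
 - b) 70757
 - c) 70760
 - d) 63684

10 * 7076 = 70760
c) 70760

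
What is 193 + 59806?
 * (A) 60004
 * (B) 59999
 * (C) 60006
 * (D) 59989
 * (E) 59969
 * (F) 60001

193 + 59806 = 59999
B) 59999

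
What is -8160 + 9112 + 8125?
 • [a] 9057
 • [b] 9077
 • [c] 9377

First: -8160 + 9112 = 952
Then: 952 + 8125 = 9077
b) 9077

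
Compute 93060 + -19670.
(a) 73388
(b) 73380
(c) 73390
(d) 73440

93060 + -19670 = 73390
c) 73390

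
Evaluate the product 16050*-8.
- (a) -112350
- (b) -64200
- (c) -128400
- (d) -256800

16050 * -8 = -128400
c) -128400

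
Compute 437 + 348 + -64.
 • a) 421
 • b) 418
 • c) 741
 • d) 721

First: 437 + 348 = 785
Then: 785 + -64 = 721
d) 721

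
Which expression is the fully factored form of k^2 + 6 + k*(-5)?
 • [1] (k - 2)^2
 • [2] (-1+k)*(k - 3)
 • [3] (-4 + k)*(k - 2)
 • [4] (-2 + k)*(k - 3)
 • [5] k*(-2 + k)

We need to factor k^2 + 6 + k*(-5).
The factored form is (-2 + k)*(k - 3).
4) (-2 + k)*(k - 3)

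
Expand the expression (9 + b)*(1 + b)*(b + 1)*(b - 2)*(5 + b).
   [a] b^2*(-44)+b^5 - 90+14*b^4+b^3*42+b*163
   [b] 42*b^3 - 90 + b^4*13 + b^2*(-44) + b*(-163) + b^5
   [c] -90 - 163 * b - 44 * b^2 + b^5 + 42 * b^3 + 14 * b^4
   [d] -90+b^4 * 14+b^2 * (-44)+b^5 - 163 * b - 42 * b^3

Expanding (9 + b)*(1 + b)*(b + 1)*(b - 2)*(5 + b):
= -90 - 163 * b - 44 * b^2 + b^5 + 42 * b^3 + 14 * b^4
c) -90 - 163 * b - 44 * b^2 + b^5 + 42 * b^3 + 14 * b^4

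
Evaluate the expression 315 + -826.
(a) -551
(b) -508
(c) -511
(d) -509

315 + -826 = -511
c) -511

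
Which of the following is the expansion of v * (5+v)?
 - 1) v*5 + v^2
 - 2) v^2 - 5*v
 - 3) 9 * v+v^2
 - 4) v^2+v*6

Expanding v * (5+v):
= v*5 + v^2
1) v*5 + v^2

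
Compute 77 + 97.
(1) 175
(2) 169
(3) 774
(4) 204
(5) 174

77 + 97 = 174
5) 174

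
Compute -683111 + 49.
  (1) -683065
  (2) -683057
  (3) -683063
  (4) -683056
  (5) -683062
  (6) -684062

-683111 + 49 = -683062
5) -683062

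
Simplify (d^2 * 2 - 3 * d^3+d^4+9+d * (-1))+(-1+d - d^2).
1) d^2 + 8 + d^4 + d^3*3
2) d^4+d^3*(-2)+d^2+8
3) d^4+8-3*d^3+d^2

Adding the polynomials and combining like terms:
(d^2*2 - 3*d^3 + d^4 + 9 + d*(-1)) + (-1 + d - d^2)
= d^4+8-3*d^3+d^2
3) d^4+8-3*d^3+d^2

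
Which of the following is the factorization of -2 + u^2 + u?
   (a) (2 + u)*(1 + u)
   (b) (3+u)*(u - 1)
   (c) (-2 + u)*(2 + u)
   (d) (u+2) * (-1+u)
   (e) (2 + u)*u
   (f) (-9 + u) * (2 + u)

We need to factor -2 + u^2 + u.
The factored form is (u+2) * (-1+u).
d) (u+2) * (-1+u)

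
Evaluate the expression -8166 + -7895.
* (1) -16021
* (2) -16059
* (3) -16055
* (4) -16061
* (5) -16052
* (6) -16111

-8166 + -7895 = -16061
4) -16061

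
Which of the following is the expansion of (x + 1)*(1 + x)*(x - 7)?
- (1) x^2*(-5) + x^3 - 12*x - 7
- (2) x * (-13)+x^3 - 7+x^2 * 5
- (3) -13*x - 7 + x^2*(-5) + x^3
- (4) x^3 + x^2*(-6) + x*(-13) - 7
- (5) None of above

Expanding (x + 1)*(1 + x)*(x - 7):
= -13*x - 7 + x^2*(-5) + x^3
3) -13*x - 7 + x^2*(-5) + x^3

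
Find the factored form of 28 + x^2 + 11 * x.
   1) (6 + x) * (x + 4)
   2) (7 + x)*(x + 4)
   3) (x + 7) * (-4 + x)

We need to factor 28 + x^2 + 11 * x.
The factored form is (7 + x)*(x + 4).
2) (7 + x)*(x + 4)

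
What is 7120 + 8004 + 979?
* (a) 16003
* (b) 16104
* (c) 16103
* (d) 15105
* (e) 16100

First: 7120 + 8004 = 15124
Then: 15124 + 979 = 16103
c) 16103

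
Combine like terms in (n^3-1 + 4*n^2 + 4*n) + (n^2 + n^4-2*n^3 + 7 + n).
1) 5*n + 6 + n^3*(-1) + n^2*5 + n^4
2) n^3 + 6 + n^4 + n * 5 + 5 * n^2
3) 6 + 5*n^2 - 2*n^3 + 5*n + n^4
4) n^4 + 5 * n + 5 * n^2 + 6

Adding the polynomials and combining like terms:
(n^3 - 1 + 4*n^2 + 4*n) + (n^2 + n^4 - 2*n^3 + 7 + n)
= 5*n + 6 + n^3*(-1) + n^2*5 + n^4
1) 5*n + 6 + n^3*(-1) + n^2*5 + n^4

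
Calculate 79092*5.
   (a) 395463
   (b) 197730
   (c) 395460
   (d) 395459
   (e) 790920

79092 * 5 = 395460
c) 395460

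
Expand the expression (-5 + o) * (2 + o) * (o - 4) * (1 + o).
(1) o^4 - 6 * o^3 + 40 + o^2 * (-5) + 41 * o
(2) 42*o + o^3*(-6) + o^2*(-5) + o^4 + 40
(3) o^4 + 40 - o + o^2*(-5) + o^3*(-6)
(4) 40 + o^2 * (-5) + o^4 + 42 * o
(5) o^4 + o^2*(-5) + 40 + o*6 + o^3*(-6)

Expanding (-5 + o) * (2 + o) * (o - 4) * (1 + o):
= 42*o + o^3*(-6) + o^2*(-5) + o^4 + 40
2) 42*o + o^3*(-6) + o^2*(-5) + o^4 + 40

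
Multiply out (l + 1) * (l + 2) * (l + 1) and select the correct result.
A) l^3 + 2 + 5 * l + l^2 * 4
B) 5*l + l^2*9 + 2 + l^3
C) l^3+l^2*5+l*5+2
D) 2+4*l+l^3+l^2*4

Expanding (l + 1) * (l + 2) * (l + 1):
= l^3 + 2 + 5 * l + l^2 * 4
A) l^3 + 2 + 5 * l + l^2 * 4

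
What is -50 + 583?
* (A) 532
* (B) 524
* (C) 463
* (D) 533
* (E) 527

-50 + 583 = 533
D) 533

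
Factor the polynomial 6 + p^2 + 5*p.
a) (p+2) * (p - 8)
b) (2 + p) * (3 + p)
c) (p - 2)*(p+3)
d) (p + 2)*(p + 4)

We need to factor 6 + p^2 + 5*p.
The factored form is (2 + p) * (3 + p).
b) (2 + p) * (3 + p)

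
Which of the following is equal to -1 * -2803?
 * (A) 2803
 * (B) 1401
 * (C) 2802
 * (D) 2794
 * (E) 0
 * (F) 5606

-1 * -2803 = 2803
A) 2803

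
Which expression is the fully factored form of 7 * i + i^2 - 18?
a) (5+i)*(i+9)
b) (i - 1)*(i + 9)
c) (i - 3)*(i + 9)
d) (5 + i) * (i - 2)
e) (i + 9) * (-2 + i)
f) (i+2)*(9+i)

We need to factor 7 * i + i^2 - 18.
The factored form is (i + 9) * (-2 + i).
e) (i + 9) * (-2 + i)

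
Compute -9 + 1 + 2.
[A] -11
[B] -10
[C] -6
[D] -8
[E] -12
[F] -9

First: -9 + 1 = -8
Then: -8 + 2 = -6
C) -6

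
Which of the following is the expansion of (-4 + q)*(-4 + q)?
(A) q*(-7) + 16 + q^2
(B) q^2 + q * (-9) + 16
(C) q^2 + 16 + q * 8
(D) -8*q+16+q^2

Expanding (-4 + q)*(-4 + q):
= -8*q+16+q^2
D) -8*q+16+q^2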